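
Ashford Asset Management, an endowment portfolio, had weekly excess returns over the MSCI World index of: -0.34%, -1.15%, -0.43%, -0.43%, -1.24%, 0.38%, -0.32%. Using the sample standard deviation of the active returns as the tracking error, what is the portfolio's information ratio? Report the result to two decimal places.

-0.92

r̄ = (-0.34 − 1.15 − 0.43 − 0.43 − 1.24 + 0.38 − 0.32) / 7 = -3.530 / 7 = -0.5043%
Sample σ = √[Σ(r − r̄)² / 6] = √[1.8122 / 6] = √0.3020 = 0.5495%
IR = r̄ / tracking error = -0.5043 / 0.5495 = -0.9177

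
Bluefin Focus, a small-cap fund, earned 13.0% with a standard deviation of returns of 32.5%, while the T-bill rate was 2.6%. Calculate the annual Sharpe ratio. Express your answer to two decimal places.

0.32

Sharpe = (Rp − Rf) / σp = (13.0% − 2.6%) / 32.5% = 10.40% / 32.5% = 0.3200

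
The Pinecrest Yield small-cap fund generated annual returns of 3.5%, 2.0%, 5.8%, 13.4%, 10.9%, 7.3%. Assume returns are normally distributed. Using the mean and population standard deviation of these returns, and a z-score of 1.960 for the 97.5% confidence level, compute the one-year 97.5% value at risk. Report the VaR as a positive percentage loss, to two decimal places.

0.64

r̄ = (3.5 + 2 + 5.8 + 13.4 + 10.9 + 7.3) / 6 = 42.90 / 6 = 7.1500%
Population σ = √[Σ(r − r̄)² / 6] = √[94.8150 / 6] = √15.8025 = 3.9752%
VaR = −(r̄ − z·σ) = −(7.1500 − 1.960 × 3.9752) = −(-0.6414) = 0.6414%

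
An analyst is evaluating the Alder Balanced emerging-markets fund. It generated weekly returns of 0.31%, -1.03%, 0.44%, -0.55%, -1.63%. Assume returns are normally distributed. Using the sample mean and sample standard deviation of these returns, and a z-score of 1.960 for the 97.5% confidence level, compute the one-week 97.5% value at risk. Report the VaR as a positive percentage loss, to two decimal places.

2.22

Mean return μ = -2.460 / 5 = -0.4920%
Sample σ = √[Σ(r − μ)² / 4] = √[3.0997 / 4] = √0.7749 = 0.8803%
VaR = −(μ − z·σ) = −(-0.4920 − 1.960 × 0.8803) = −(-2.2174) = 2.2174%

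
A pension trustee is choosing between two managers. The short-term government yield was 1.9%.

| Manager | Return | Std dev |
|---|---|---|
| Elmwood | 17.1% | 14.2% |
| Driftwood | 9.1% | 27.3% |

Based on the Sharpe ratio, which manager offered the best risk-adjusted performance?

Elmwood

Elmwood: Sharpe ratio = (17.1% − 1.9%) / 14.2% = 1.070
Driftwood: Sharpe ratio = (9.1% − 1.9%) / 27.3% = 0.264
Highest: Elmwood (1.070).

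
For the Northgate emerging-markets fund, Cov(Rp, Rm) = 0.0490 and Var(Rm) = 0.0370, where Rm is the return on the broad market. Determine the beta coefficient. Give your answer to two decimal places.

β = Cov(Rp, Rm) / Var(Rm) = 0.0490 / 0.0370 = 1.3243

1.32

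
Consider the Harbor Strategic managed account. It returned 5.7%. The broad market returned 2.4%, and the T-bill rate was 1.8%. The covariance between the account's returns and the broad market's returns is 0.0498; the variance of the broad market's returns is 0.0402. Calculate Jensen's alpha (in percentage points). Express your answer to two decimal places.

3.16

β = Cov / Var = 0.0498 / 0.0402 = 1.2388
E[R] = Rf + β(Rm − Rf) = 1.8% + 1.2388 × (2.4% − 1.8%) = 2.5433%
α = Rp − E[R] = 5.7% − 2.5433% = 3.1567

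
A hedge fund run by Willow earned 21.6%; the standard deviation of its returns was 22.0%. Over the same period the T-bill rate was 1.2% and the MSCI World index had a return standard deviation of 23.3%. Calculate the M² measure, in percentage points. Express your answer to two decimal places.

Sharpe = (Rp − Rf) / σp = (21.6% − 1.2%) / 22.0% = 0.9273
M² = Rf + Sharpe × σm = 1.2% + 0.9273 × 23.3% = 22.8061%

22.81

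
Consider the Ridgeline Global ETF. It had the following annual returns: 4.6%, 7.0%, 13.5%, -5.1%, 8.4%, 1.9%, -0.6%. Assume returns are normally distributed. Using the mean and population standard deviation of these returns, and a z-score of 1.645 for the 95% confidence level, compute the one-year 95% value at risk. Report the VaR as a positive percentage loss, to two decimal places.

μ = (4.6 + 7 + 13.5 − 5.1 + 8.4 + 1.9 − 0.6) / 7 = 29.70 / 7 = 4.2429%
Σ(r − μ)² = (4.6 − 4.2429)² + (7 − 4.2429)² + … = 226.9371
σ = √[226.9371 / 7] = 5.6938%
VaR = −(μ − z·σ) = −(4.2429 − 1.645 × 5.6938) = −(-5.1234) = 5.1234%

5.12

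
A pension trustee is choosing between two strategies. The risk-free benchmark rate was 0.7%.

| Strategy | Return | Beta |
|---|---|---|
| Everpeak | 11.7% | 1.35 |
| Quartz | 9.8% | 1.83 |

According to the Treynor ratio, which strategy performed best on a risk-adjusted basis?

Everpeak

Everpeak: Treynor = (11.7% − 0.7%) / 1.35 = 8.148
Quartz: Treynor = (9.8% − 0.7%) / 1.83 = 4.973
Highest: Everpeak (8.148).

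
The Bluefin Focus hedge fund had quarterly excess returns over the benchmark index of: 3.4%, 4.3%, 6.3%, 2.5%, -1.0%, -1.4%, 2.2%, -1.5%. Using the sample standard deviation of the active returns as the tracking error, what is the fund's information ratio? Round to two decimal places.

r̄ = (3.4 + 4.3 + 6.3 + 2.5 − 1 − 1.4 + 2.2 − 1.5) / 8 = 14.80 / 8 = 1.8500%
Sample std dev = √[58.6600 / 7] = 2.8948%
IR = r̄ / tracking error = 1.8500 / 2.8948 = 0.6391

0.64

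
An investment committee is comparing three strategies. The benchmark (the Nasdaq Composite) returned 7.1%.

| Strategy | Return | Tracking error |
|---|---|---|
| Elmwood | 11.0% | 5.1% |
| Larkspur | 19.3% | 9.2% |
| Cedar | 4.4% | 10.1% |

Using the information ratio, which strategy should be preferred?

Larkspur

Elmwood: IR = (11.0% − 7.1%) / 5.1% = 0.765
Larkspur: IR = (19.3% − 7.1%) / 9.2% = 1.326
Cedar: IR = (4.4% − 7.1%) / 10.1% = -0.267
Highest: Larkspur (1.326).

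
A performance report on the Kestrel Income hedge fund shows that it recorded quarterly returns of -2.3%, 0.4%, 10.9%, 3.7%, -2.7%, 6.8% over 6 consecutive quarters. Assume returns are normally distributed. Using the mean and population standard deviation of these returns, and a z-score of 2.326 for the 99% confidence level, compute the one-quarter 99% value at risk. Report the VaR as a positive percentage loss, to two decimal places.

μ = (-2.3 + 0.4 + 10.9 + 3.7 − 2.7 + 6.8) / 6 = 2.8000%
Population std dev = √[144.4400 / 6] = 4.9065%
VaR = −(μ − z·σ) = −(2.8000 − 2.326 × 4.9065) = −(-8.6125) = 8.6125%

8.61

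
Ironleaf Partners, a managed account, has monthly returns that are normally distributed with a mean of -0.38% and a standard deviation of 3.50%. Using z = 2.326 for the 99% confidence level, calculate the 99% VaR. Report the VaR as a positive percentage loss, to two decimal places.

VaR (as % loss) = −(μ − z·σ) = −(-0.38% − 2.326 × 3.50%) = −(-8.5210%) = 8.5210%

8.52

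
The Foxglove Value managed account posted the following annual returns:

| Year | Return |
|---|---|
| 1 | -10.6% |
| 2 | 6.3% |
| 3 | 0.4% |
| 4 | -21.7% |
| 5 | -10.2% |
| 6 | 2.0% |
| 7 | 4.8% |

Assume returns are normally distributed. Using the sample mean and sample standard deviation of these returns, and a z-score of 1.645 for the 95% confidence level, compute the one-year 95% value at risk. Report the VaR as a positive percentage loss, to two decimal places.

r̄ = (-10.6 + 6.3 + 0.4 − 21.7 − 10.2 + 2 + 4.8) / 7 = -4.1429%
Sample std dev = √[634.0371 / 6] = 10.2797%
VaR = −(r̄ − z·σ) = −(-4.1429 − 1.645 × 10.2797) = −(-21.0530) = 21.0530%

21.05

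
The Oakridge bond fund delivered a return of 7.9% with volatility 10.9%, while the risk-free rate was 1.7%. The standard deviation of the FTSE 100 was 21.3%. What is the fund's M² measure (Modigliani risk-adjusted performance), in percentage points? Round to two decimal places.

13.82

Sharpe = (Rp − Rf) / σp = (7.9% − 1.7%) / 10.9% = 0.5688
M² = Rf + Sharpe × σm = 1.7% + 0.5688 × 21.3% = 13.8154%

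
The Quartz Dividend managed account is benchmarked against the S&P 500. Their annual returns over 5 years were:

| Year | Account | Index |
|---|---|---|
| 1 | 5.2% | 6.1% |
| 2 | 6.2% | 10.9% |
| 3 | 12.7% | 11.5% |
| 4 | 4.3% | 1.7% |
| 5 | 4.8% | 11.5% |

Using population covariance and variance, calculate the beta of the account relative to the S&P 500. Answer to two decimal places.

r̄p = 6.6400%,  r̄m = 8.3400%
Cov = Σ(rp − r̄p)(rm − r̄m) / 5 = 6.1944
Var(rm) = Σ(rm − r̄m)² / 5 = 15.1264
β = Cov / Var = 6.1944 / 15.1264 = 0.4095

0.41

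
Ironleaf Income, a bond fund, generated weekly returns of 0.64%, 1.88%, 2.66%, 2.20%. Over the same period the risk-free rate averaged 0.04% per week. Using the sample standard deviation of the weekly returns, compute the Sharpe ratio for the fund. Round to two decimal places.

2.09

μ = (0.64 + 1.88 + 2.66 + 2.2) / 4 = 1.8450%
Σ(r − μ)² = 2.2435; sample σ = √(2.2435/3) = 0.8648%
Sharpe = (μ − rf) / σ = (1.8450 − 0.04) / 0.8648 = 1.8050 / 0.8648 = 2.0872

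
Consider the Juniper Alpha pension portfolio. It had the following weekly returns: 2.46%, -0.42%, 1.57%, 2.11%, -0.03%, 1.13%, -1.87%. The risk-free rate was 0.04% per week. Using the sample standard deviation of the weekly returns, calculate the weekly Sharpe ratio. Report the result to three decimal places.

0.430

r̄ = (2.46 − 0.42 + 1.57 + 2.11 − 0.03 + 1.13 − 1.87) / 7 = 4.950 / 7 = 0.7071%
Σ(r − r̄)² = (2.46 − 0.7071)² + (-0.42 − 0.7071)² + (1.57 − 0.7071)² + … = 14.4193
sample σ = √(14.4193 / 6) = √2.4032 = 1.5502%
Sharpe = (r̄ − rf) / σ = (0.7071 − 0.04) / 1.5502 = 0.6671 / 1.5502 = 0.4303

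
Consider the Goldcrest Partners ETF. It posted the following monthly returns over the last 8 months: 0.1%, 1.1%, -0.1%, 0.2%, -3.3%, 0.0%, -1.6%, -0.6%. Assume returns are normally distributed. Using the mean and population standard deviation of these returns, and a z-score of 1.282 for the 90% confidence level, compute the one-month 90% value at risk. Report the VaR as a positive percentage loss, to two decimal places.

2.15

Mean return r̄ = -4.20 / 8 = -0.5250%
Population σ = √[Σ(r − r̄)² / 8] = √[12.8750 / 8] = √1.6094 = 1.2686%
VaR = −(r̄ − z·σ) = −(-0.5250 − 1.282 × 1.2686) = −(-2.1513) = 2.1513%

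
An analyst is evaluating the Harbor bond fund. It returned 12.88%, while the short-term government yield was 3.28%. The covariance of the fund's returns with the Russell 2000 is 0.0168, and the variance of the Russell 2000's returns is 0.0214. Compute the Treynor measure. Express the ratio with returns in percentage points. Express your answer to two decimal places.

12.23

β = Cov / Var = 0.0168 / 0.0214 = 0.7850
Treynor = (Rp − Rf) / β = (12.88% − 3.28%) / 0.7850 = 9.60 / 0.7850 = 12.2293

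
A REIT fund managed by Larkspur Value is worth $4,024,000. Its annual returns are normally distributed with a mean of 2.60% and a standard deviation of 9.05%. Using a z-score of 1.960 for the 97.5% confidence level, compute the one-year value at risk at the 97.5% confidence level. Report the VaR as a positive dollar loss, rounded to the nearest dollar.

$609,153

Return at the 97.5% tail: μ − z·σ = 2.60% − 1.960 × 9.05% = 2.6 − 17.7380 = -15.1380%
VaR = −(-15.1380%) × $4,024,000 = 15.1380% × $4,024,000 = $609,153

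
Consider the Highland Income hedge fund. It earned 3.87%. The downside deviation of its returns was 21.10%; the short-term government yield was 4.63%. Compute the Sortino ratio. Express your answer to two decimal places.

-0.04

Sortino = (Rp − Rf) / σd = (3.87% − 4.63%) / 21.10% = -0.76% / 21.10% = -0.0360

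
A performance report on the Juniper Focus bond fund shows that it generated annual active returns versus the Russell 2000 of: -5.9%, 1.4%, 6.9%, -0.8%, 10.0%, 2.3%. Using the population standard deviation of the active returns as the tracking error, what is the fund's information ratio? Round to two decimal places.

r̄ = (-5.9 + 1.4 + 6.9 − 0.8 + 10 + 2.3) / 6 = 13.90 / 6 = 2.3167%
Population σ = √[Σ(r − r̄)² / 6] = √[158.1083 / 6] = √26.3514 = 5.1334%
IR = r̄ / tracking error = 2.3167 / 5.1334 = 0.4513

0.45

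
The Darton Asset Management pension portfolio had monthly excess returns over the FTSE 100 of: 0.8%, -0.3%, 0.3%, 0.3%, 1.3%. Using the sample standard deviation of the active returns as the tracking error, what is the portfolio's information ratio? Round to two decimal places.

0.80

r̄ = (0.8 − 0.3 + 0.3 + 0.3 + 1.3) / 5 = 2.40 / 5 = 0.4800%
Sample std dev = √[1.4480 / 4] = 0.6017%
IR = r̄ / tracking error = 0.4800 / 0.6017 = 0.7977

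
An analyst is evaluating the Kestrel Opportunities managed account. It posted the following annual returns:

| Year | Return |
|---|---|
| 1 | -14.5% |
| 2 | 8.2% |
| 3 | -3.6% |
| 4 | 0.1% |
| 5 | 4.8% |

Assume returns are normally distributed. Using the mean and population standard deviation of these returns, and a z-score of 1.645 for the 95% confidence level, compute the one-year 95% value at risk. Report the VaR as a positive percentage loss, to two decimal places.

Mean return r̄ = -5.00 / 5 = -1.0000%
Population σ = √[Σ(r − r̄)² / 5] = √[308.5000 / 5] = √61.7000 = 7.8549%
VaR = −(r̄ − z·σ) = −(-1.0000 − 1.645 × 7.8549) = −(-13.9213) = 13.9213%

13.92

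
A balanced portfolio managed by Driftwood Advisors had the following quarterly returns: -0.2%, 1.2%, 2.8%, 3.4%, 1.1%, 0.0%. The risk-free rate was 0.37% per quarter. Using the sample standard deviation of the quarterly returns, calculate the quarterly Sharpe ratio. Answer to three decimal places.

μ = (-0.2 + 1.2 + 2.8 + 3.4 + 1.1 + 0) / 6 = 1.3833%
Σ(r − μ)² = (-0.2 − 1.3833)² + (1.2 − 1.3833)² + (2.8 − 1.3833)² + … = 10.6083
sample σ = √(10.6083 / 5) = √2.1217 = 1.4566%
Sharpe = (μ − rf) / σ = (1.3833 − 0.37) / 1.4566 = 1.0133 / 1.4566 = 0.6957

0.696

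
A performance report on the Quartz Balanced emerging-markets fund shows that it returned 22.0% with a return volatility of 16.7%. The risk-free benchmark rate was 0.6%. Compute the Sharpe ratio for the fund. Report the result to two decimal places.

Sharpe = (Rp − Rf) / σp = (22.0% − 0.6%) / 16.7% = 21.40% / 16.7% = 1.2814

1.28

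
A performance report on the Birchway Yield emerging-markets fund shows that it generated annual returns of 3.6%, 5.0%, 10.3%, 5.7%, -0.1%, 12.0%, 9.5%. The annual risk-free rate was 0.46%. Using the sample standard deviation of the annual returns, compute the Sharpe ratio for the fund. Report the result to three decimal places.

1.437

r̄ = (3.6 + 5 + 10.3 + 5.7 − 0.1 + 12 + 9.5) / 7 = 46.00 / 7 = 6.5714%
Sample σ = √[Σ(r − r̄)² / 6] = √[108.5143 / 6] = √18.0857 = 4.2527%
Sharpe = (r̄ − rf) / σ = (6.5714 − 0.46) / 4.2527 = 6.1114 / 4.2527 = 1.4371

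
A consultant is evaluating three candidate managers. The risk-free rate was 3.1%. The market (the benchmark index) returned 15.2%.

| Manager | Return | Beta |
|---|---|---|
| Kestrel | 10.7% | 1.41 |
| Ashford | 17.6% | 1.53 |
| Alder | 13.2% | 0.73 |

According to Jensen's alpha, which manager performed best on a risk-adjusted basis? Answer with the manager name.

Kestrel: α = 10.7% − [3.1% + 1.41 × (15.2% − 3.1%)] = -9.461
Ashford: α = 17.6% − [3.1% + 1.53 × (15.2% − 3.1%)] = -4.013
Alder: α = 13.2% − [3.1% + 0.73 × (15.2% − 3.1%)] = 1.267
Highest: Alder (1.267).

Alder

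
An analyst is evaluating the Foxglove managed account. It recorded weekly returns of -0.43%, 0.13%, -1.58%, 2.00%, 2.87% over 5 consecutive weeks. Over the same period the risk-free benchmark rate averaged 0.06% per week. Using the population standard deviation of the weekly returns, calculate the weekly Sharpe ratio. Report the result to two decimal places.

0.33

r̄ = (-0.43 + 0.13 − 1.58 + 2 + 2.87) / 5 = 0.5980%
Population σ = √[Σ(r − r̄)² / 5] = √[13.1471 / 5] = √2.6294 = 1.6215%
Sharpe = (r̄ − rf) / σ = (0.5980 − 0.06) / 1.6215 = 0.5380 / 1.6215 = 0.3318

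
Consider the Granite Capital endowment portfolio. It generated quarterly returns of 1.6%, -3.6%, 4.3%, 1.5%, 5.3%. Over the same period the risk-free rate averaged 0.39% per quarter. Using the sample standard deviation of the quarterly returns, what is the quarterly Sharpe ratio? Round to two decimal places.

0.41

r̄ = (1.6 − 3.6 + 4.3 + 1.5 + 5.3) / 5 = 9.10 / 5 = 1.8200%
Sample std dev = √[47.7880 / 4] = 3.4564%
Sharpe = (r̄ − rf) / σ = (1.8200 − 0.39) / 3.4564 = 1.4300 / 3.4564 = 0.4137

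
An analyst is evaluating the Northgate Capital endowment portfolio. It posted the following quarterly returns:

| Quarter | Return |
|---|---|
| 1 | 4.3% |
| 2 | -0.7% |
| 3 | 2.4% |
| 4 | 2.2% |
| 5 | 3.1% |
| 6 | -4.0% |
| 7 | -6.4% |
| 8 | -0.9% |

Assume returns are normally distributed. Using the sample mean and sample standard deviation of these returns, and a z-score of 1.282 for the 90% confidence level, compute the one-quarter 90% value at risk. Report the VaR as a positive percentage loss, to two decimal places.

Mean return r̄ = -0.00 / 8 = 0.0000%
Σ(r − r̄)² = 96.9600; sample σ = √(96.9600/7) = 3.7218%
VaR = −(r̄ − z·σ) = −(0.0000 − 1.282 × 3.7218) = −(-4.7713) = 4.7713%

4.77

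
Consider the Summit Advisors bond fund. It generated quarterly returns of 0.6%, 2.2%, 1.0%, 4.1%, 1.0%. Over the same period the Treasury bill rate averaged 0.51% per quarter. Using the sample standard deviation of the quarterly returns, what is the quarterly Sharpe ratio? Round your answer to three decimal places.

0.889

μ = (0.6 + 2.2 + 1 + 4.1 + 1) / 5 = 8.90 / 5 = 1.7800%
Sample std dev = √[8.1680 / 4] = 1.4290%
Sharpe = (μ − rf) / σ = (1.7800 − 0.51) / 1.4290 = 1.2700 / 1.4290 = 0.8887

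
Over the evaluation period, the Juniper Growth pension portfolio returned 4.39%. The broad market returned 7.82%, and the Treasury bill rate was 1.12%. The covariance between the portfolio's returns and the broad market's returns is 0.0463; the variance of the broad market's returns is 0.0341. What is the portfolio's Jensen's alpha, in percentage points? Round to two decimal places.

β = Cov / Var = 0.0463 / 0.0341 = 1.3578
E[R] = Rf + β(Rm − Rf) = 1.12% + 1.3578 × (7.82% − 1.12%) = 10.2173%
α = Rp − E[R] = 4.39% − 10.2173% = -5.8273

-5.83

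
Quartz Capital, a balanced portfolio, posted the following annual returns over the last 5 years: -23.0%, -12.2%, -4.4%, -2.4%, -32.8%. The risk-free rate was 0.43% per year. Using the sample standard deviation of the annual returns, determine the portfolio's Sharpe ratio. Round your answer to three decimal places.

-1.198

r̄ = (-23 − 12.2 − 4.4 − 2.4 − 32.8) / 5 = -74.80 / 5 = -14.9600%
Σ(r − r̄)² = (-23 − (-14.9600))² + (-12.2 − (-14.9600))² + … = 659.7920
σ = √[659.7920 / 4] = 12.8432%
Sharpe = (r̄ − rf) / σ = (-14.9600 − 0.43) / 12.8432 = -15.3900 / 12.8432 = -1.1983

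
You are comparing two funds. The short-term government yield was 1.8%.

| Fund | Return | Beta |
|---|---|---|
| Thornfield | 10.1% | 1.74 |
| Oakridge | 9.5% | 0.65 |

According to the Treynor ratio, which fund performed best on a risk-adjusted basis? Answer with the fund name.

Thornfield: Treynor = (10.1% − 1.8%) / 1.74 = 4.770
Oakridge: Treynor = (9.5% − 1.8%) / 0.65 = 11.846
Highest: Oakridge (11.846).

Oakridge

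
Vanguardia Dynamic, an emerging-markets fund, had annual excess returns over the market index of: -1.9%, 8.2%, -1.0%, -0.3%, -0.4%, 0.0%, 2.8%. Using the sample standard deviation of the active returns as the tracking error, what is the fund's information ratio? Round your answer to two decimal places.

0.30

μ = (-1.9 + 8.2 − 1 − 0.3 − 0.4 + 0 + 2.8) / 7 = 1.0571%
Sample std dev = √[72.1171 / 6] = 3.4669%
IR = μ / tracking error = 1.0571 / 3.4669 = 0.3049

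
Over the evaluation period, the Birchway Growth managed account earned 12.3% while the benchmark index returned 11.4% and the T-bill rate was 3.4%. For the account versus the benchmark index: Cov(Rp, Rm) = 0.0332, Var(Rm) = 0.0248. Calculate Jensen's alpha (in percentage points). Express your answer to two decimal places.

-1.81

β = Cov / Var = 0.0332 / 0.0248 = 1.3387
E[R] = Rf + β(Rm − Rf) = 3.4% + 1.3387 × (11.4% − 3.4%) = 14.1096%
α = Rp − E[R] = 12.3% − 14.1096% = -1.8096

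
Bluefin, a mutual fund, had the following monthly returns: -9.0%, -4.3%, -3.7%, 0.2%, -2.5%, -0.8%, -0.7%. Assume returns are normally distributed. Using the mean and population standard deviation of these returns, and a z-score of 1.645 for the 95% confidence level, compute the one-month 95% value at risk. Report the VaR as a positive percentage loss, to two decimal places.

7.74

r̄ = (-9 − 4.3 − 3.7 + 0.2 − 2.5 − 0.8 − 0.7) / 7 = -2.9714%
Population std dev = √[58.7943 / 7] = 2.8981%
VaR = −(r̄ − z·σ) = −(-2.9714 − 1.645 × 2.8981) = −(-7.7388) = 7.7388%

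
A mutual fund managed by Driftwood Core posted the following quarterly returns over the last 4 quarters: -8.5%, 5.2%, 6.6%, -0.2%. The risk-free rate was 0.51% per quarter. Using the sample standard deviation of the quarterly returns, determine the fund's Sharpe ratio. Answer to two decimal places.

Mean return r̄ = 3.10 / 4 = 0.7750%
Σ(r − r̄)² = 140.4875; sample σ = √(140.4875/3) = 6.8432%
Sharpe = (r̄ − rf) / σ = (0.7750 − 0.51) / 6.8432 = 0.2650 / 6.8432 = 0.0387

0.04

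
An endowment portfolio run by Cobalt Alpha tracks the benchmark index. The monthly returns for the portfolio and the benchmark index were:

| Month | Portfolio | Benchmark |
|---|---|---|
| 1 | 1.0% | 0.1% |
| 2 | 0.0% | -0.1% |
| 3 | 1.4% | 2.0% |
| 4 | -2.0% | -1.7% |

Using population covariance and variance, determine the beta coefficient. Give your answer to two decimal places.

0.91

r̄p = 0.1000%,  r̄m = 0.0750%
Cov = Σ(rp − r̄p)(rm − r̄m) / 4 = 1.5675
Var(rm) = Σ(rm − r̄m)² / 4 = 1.7219
β = Cov / Var = 1.5675 / 1.7219 = 0.9103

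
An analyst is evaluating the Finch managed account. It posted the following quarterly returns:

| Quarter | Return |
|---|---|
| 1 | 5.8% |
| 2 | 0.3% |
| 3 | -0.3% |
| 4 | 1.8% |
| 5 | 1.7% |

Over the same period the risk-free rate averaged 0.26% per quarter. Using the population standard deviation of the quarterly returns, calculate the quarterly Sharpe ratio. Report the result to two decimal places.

0.75

r̄ = (5.8 + 0.3 − 0.3 + 1.8 + 1.7) / 5 = 9.30 / 5 = 1.8600%
Population std dev = √[22.6520 / 5] = 2.1285%
Sharpe = (r̄ − rf) / σ = (1.8600 − 0.26) / 2.1285 = 1.6000 / 2.1285 = 0.7517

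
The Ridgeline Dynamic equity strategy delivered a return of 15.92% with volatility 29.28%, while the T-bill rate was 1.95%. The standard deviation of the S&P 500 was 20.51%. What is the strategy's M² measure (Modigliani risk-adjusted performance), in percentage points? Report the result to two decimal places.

11.74

Sharpe = (Rp − Rf) / σp = (15.92% − 1.95%) / 29.28% = 0.4771
M² = Rf + Sharpe × σm = 1.95% + 0.4771 × 20.51% = 11.7353%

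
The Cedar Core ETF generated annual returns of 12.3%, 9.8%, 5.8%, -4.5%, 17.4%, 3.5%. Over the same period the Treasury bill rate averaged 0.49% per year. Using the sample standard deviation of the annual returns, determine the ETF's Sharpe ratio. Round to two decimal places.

r̄ = (12.3 + 9.8 + 5.8 − 4.5 + 17.4 + 3.5) / 6 = 44.30 / 6 = 7.3833%
Sample σ = √[Σ(r − r̄)² / 5] = √[289.1483 / 5] = √57.8297 = 7.6046%
Sharpe = (r̄ − rf) / σ = (7.3833 − 0.49) / 7.6046 = 6.8933 / 7.6046 = 0.9065

0.91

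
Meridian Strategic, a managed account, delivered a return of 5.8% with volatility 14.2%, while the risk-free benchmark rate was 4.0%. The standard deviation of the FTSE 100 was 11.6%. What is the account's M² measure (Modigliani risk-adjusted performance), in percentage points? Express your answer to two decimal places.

5.47

Sharpe = (Rp − Rf) / σp = (5.8% − 4.0%) / 14.2% = 0.1268
M² = Rf + Sharpe × σm = 4.0% + 0.1268 × 11.6% = 5.4709%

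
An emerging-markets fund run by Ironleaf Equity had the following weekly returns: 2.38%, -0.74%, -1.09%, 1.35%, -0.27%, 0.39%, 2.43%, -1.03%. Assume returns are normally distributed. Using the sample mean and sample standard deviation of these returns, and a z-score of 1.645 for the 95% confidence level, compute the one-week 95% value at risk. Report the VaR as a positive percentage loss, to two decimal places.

r̄ = (2.38 − 0.74 − 1.09 + 1.35 − 0.27 + 0.39 + 2.43 − 1.03) / 8 = 3.420 / 8 = 0.4275%
Σ(r − r̄)² = (2.38 − 0.4275)² + (-0.74 − 0.4275)² + (-1.09 − 0.4275)² + … = 14.9514
sample σ = √(14.9514 / 7) = √2.1359 = 1.4615%
VaR = −(r̄ − z·σ) = −(0.4275 − 1.645 × 1.4615) = −(-1.9767) = 1.9767%

1.98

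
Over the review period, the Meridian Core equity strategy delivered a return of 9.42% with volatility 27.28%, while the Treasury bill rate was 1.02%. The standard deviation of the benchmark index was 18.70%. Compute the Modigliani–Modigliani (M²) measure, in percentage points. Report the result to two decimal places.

Sharpe = (Rp − Rf) / σp = (9.42% − 1.02%) / 27.28% = 0.3079
M² = Rf + Sharpe × σm = 1.02% + 0.3079 × 18.70% = 6.7777%

6.78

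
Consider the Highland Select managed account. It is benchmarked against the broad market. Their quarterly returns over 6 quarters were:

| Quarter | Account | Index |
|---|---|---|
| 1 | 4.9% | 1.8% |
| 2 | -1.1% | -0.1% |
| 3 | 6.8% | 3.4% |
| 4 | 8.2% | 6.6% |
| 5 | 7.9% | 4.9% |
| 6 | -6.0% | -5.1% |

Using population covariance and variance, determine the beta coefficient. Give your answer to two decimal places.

r̄p = 3.4500%,  r̄m = 1.9167%
Cov = Σ(rp − r̄p)(rm − r̄m) / 6 = 19.3008
Var(rm) = Σ(rm − r̄m)² / 6 = 14.3914
β = Cov / Var = 19.3008 / 14.3914 = 1.3411

1.34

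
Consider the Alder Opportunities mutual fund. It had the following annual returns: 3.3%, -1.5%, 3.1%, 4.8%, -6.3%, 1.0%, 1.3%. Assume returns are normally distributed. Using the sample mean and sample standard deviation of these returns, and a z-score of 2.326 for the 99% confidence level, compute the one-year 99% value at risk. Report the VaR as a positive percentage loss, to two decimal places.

7.86

μ = (3.3 − 1.5 + 3.1 + 4.8 − 6.3 + 1 + 1.3) / 7 = 5.70 / 7 = 0.8143%
Σ(r − μ)² = 83.5286; sample σ = √(83.5286/6) = 3.7311%
VaR = −(μ − z·σ) = −(0.8143 − 2.326 × 3.7311) = −(-7.8642) = 7.8642%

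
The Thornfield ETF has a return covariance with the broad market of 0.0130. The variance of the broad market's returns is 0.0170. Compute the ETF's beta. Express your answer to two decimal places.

0.76

β = Cov(Rp, Rm) / Var(Rm) = 0.0130 / 0.0170 = 0.7647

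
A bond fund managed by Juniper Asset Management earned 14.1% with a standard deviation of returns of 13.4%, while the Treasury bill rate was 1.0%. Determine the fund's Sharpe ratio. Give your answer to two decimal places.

Sharpe = (Rp − Rf) / σp = (14.1% − 1.0%) / 13.4% = 13.10% / 13.4% = 0.9776

0.98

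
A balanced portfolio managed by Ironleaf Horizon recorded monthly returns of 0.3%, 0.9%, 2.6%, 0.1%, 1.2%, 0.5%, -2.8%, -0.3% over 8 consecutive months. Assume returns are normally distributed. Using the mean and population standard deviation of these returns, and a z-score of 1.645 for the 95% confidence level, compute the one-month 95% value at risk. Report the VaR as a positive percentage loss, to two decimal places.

r̄ = (0.3 + 0.9 + 2.6 + 0.1 + 1.2 + 0.5 − 2.8 − 0.3) / 8 = 0.3125%
Population std dev = √[16.5088 / 8] = 1.4365%
VaR = −(r̄ − z·σ) = −(0.3125 − 1.645 × 1.4365) = −(-2.0505) = 2.0505%

2.05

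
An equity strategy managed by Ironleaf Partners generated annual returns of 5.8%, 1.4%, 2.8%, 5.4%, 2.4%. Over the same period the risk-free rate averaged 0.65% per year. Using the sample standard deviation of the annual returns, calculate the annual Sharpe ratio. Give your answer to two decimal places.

r̄ = (5.8 + 1.4 + 2.8 + 5.4 + 2.4) / 5 = 3.5600%
Σ(r − r̄)² = (5.8 − 3.5600)² + (1.4 − 3.5600)² + (2.8 − 3.5600)² + … = 14.9920
σ = √[14.9920 / 4] = 1.9360%
Sharpe = (r̄ − rf) / σ = (3.5600 − 0.65) / 1.9360 = 2.9100 / 1.9360 = 1.5031

1.50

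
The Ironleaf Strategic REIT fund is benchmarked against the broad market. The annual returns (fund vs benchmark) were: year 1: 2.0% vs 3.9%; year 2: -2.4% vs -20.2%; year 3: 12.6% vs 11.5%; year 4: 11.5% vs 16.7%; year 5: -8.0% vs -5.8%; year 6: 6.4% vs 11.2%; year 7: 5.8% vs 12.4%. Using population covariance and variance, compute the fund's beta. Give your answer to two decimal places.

0.46

r̄p = 3.9857%,  r̄m = 4.2429%
Cov = Σ(rp − r̄p)(rm − r̄m) / 7 = 66.4078
Var(rm) = Σ(rm − r̄m)² / 7 = 145.8882
β = Cov / Var = 66.4078 / 145.8882 = 0.4552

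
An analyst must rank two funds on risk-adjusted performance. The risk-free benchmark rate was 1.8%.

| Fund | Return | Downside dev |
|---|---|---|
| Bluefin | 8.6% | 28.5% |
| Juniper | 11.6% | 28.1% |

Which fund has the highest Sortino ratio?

Bluefin: Sortino ratio = (8.6% − 1.8%) / 28.5% = 0.239
Juniper: Sortino ratio = (11.6% − 1.8%) / 28.1% = 0.349
Highest: Juniper (0.349).

Juniper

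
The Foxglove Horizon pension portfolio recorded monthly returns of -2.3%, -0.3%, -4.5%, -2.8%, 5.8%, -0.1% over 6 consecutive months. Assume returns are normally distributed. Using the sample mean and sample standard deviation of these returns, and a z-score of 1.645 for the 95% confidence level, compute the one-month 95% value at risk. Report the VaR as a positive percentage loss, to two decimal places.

r̄ = (-2.3 − 0.3 − 4.5 − 2.8 + 5.8 − 0.1) / 6 = -0.7000%
Sample std dev = √[64.1800 / 5] = 3.5827%
VaR = −(r̄ − z·σ) = −(-0.7000 − 1.645 × 3.5827) = −(-6.5935) = 6.5935%

6.59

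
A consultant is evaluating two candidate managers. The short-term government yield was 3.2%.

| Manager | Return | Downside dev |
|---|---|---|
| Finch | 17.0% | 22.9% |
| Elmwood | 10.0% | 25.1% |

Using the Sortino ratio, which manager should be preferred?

Finch: Sortino ratio = (17.0% − 3.2%) / 22.9% = 0.603
Elmwood: Sortino ratio = (10.0% − 3.2%) / 25.1% = 0.271
Highest: Finch (0.603).

Finch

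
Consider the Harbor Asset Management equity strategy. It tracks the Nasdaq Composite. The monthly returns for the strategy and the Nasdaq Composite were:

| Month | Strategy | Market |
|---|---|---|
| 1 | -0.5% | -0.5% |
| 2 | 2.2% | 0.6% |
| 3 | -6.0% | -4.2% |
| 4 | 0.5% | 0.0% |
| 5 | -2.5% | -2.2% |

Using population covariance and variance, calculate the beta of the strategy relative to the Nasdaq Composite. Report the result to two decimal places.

r̄p = -1.2600%,  r̄m = -1.2600%
Cov = Σ(rp − r̄p)(rm − r̄m) / 5 = 4.8664
Var(rm) = Σ(rm − r̄m)² / 5 = 3.0304
β = Cov / Var = 4.8664 / 3.0304 = 1.6059

1.61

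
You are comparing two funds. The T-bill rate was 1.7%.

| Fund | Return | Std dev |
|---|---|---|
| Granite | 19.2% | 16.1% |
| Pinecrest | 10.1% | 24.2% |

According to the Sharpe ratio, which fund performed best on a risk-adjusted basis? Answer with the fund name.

Granite

Granite: Sharpe ratio = (19.2% − 1.7%) / 16.1% = 1.087
Pinecrest: Sharpe ratio = (10.1% − 1.7%) / 24.2% = 0.347
Highest: Granite (1.087).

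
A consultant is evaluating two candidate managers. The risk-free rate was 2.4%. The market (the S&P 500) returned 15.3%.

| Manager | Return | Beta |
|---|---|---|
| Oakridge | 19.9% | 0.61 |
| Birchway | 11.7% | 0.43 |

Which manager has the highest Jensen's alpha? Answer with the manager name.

Oakridge: α = 19.9% − [2.4% + 0.61 × (15.3% − 2.4%)] = 9.631
Birchway: α = 11.7% − [2.4% + 0.43 × (15.3% − 2.4%)] = 3.753
Highest: Oakridge (9.631).

Oakridge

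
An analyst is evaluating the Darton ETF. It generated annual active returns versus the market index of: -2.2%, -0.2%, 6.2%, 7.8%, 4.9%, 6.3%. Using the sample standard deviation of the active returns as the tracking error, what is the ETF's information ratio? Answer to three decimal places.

0.943

Mean return μ = 22.80 / 6 = 3.8000%
Sample σ = √[Σ(r − μ)² / 5] = √[81.2200 / 5] = √16.2440 = 4.0304%
IR = μ / tracking error = 3.8000 / 4.0304 = 0.9428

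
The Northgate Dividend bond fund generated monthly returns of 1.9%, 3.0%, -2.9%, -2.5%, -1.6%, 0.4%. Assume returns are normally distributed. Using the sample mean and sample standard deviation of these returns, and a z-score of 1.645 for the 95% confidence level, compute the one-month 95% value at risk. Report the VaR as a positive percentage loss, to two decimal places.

4.28

r̄ = (1.9 + 3 − 2.9 − 2.5 − 1.6 + 0.4) / 6 = -1.70 / 6 = -0.2833%
Sample σ = √[Σ(r − r̄)² / 5] = √[29.5083 / 5] = √5.9017 = 2.4293%
VaR = −(r̄ − z·σ) = −(-0.2833 − 1.645 × 2.4293) = −(-4.2795) = 4.2795%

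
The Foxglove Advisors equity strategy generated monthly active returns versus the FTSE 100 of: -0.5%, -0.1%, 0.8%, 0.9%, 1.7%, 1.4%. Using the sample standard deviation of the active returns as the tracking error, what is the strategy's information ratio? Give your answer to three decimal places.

0.823

Mean return r̄ = 4.20 / 6 = 0.7000%
Σ(r − r̄)² = (-0.5 − 0.7000)² + (-0.1 − 0.7000)² + (0.8 − 0.7000)² + … = 3.6200
σ = √[3.6200 / 5] = 0.8509%
IR = r̄ / tracking error = 0.7000 / 0.8509 = 0.8227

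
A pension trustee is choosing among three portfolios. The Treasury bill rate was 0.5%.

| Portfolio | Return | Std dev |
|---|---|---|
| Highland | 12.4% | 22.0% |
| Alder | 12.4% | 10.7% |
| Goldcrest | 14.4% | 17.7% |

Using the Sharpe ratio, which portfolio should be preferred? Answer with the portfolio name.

Highland: Sharpe ratio = (12.4% − 0.5%) / 22.0% = 0.541
Alder: Sharpe ratio = (12.4% − 0.5%) / 10.7% = 1.112
Goldcrest: Sharpe ratio = (14.4% − 0.5%) / 17.7% = 0.785
Highest: Alder (1.112).

Alder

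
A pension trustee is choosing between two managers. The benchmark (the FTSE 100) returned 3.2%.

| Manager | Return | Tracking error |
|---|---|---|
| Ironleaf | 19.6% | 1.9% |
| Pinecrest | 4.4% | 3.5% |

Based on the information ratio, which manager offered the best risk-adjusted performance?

Ironleaf

Ironleaf: IR = (19.6% − 3.2%) / 1.9% = 8.632
Pinecrest: IR = (4.4% − 3.2%) / 3.5% = 0.343
Highest: Ironleaf (8.632).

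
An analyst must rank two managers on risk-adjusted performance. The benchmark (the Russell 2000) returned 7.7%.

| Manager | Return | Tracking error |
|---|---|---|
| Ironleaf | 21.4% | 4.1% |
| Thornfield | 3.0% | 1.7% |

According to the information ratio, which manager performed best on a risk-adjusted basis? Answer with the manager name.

Ironleaf: IR = (21.4% − 7.7%) / 4.1% = 3.341
Thornfield: IR = (3.0% − 7.7%) / 1.7% = -2.765
Highest: Ironleaf (3.341).

Ironleaf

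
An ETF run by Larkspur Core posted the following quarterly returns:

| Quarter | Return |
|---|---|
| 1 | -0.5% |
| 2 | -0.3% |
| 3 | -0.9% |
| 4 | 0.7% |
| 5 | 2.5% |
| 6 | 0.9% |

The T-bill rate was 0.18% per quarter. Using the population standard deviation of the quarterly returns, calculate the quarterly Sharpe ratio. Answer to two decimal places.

0.19

r̄ = (-0.5 − 0.3 − 0.9 + 0.7 + 2.5 + 0.9) / 6 = 0.4000%
Σ(r − r̄)² = 7.7400; population σ = √(7.7400/6) = 1.1358%
Sharpe = (r̄ − rf) / σ = (0.4000 − 0.18) / 1.1358 = 0.2200 / 1.1358 = 0.1937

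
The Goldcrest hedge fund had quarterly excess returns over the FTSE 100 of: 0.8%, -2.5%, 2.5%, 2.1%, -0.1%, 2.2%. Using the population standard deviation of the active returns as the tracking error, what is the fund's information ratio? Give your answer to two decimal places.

Mean return μ = 5.00 / 6 = 0.8333%
Σ(r − μ)² = (0.8 − 0.8333)² + (-2.5 − 0.8333)² + (2.5 − 0.8333)² + … = 18.2333
σ = √[18.2333 / 6] = 1.7432%
IR = μ / tracking error = 0.8333 / 1.7432 = 0.4780

0.48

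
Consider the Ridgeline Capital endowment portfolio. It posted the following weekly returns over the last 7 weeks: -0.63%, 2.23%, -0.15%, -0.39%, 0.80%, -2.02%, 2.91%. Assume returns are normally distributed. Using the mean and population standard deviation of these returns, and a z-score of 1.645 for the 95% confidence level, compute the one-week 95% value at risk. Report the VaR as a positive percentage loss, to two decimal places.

r̄ = (-0.63 + 2.23 − 0.15 − 0.39 + 0.8 − 2.02 + 2.91) / 7 = 2.750 / 7 = 0.3929%
Σ(r − r̄)² = 17.6525; population σ = √(17.6525/7) = 1.5880%
VaR = −(r̄ − z·σ) = −(0.3929 − 1.645 × 1.5880) = −(-2.2194) = 2.2194%

2.22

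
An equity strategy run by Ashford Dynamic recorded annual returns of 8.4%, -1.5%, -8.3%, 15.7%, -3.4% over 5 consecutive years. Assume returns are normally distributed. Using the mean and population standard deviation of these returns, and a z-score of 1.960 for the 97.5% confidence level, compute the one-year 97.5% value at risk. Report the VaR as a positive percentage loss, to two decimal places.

r̄ = (8.4 − 1.5 − 8.3 + 15.7 − 3.4) / 5 = 10.90 / 5 = 2.1800%
Σ(r − r̄)² = (8.4 − 2.1800)² + (-1.5 − 2.1800)² + (-8.3 − 2.1800)² + … = 375.9880
population σ = √(375.9880 / 5) = √75.1976 = 8.6717%
VaR = −(r̄ − z·σ) = −(2.1800 − 1.960 × 8.6717) = −(-14.8165) = 14.8165%

14.82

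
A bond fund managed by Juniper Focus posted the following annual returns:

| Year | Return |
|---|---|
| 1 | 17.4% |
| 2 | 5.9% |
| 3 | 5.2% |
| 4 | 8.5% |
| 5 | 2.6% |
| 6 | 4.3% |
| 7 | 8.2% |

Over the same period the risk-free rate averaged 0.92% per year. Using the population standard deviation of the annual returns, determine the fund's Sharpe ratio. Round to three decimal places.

r̄ = (17.4 + 5.9 + 5.2 + 8.5 + 2.6 + 4.3 + 8.2) / 7 = 52.10 / 7 = 7.4429%
Population σ = √[Σ(r − r̄)² / 7] = √[141.5771 / 7] = √20.2253 = 4.4973%
Sharpe = (r̄ − rf) / σ = (7.4429 − 0.92) / 4.4973 = 6.5229 / 4.4973 = 1.4504

1.450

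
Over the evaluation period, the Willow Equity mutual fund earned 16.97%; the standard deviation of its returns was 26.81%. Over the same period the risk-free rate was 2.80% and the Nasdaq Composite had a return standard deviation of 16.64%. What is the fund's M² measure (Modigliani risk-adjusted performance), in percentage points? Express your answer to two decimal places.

Sharpe = (Rp − Rf) / σp = (16.97% − 2.80%) / 26.81% = 0.5285
M² = Rf + Sharpe × σm = 2.80% + 0.5285 × 16.64% = 11.5942%

11.59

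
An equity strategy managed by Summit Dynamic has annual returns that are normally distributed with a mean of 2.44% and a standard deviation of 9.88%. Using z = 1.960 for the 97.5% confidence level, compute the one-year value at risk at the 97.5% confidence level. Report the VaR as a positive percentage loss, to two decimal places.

VaR (as % loss) = −(μ − z·σ) = −(2.44% − 1.960 × 9.88%) = −(-16.9248%) = 16.9248%

16.92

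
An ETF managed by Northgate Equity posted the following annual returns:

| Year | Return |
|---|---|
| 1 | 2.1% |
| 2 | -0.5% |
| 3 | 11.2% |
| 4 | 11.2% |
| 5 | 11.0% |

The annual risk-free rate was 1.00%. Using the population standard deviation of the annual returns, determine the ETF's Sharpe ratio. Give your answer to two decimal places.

r̄ = (2.1 − 0.5 + 11.2 + 11.2 + 11) / 5 = 35.00 / 5 = 7.0000%
Σ(r − r̄)² = 131.5400; population σ = √(131.5400/5) = 5.1291%
Sharpe = (r̄ − rf) / σ = (7.0000 − 1) / 5.1291 = 6.0000 / 5.1291 = 1.1698

1.17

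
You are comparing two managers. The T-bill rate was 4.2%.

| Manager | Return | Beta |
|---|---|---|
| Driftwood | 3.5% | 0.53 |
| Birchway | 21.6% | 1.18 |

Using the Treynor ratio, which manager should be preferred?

Birchway

Driftwood: Treynor = (3.5% − 4.2%) / 0.53 = -1.321
Birchway: Treynor = (21.6% − 4.2%) / 1.18 = 14.746
Highest: Birchway (14.746).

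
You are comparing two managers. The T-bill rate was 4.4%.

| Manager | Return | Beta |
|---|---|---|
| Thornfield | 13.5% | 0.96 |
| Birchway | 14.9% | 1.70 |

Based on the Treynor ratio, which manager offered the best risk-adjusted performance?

Thornfield: Treynor = (13.5% − 4.4%) / 0.96 = 9.479
Birchway: Treynor = (14.9% − 4.4%) / 1.70 = 6.176
Highest: Thornfield (9.479).

Thornfield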